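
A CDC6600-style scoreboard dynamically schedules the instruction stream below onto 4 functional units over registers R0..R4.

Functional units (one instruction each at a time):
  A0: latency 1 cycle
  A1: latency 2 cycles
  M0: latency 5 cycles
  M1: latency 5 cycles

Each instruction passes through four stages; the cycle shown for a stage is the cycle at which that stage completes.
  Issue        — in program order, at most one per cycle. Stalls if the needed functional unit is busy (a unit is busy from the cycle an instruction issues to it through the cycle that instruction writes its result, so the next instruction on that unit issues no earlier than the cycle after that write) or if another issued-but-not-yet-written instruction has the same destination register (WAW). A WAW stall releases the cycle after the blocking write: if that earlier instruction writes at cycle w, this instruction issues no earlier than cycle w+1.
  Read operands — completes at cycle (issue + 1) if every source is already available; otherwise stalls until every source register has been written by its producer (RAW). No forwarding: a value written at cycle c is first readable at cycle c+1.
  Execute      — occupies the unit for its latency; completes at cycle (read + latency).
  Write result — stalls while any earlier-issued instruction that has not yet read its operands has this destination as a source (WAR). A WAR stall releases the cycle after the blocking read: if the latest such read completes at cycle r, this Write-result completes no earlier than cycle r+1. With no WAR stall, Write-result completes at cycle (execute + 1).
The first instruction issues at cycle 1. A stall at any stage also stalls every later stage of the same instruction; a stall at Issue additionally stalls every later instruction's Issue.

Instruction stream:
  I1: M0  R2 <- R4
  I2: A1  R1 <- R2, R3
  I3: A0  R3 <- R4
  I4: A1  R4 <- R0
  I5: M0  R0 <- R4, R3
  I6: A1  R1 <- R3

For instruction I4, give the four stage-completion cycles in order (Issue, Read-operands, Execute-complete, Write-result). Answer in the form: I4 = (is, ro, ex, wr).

I4 = (13, 14, 16, 17)

c1: I1→M0
c2: I1 RO, I2→A1
c3: I3→A0
c4: I3 RO
c5: I3 EX
c7: I1 EX
c8: I1 WR R2
c9: I2 RO
c10: I3 WR R3
c11: I2 EX
c12: I2 WR R1
c13: I4→A1
c14: I4 RO, I5→M0
c16: I4 EX
c17: I4 WR R4
c18: I5 RO, I6→A1
c19: I6 RO
c21: I6 EX
c22: I6 WR R1
c23: I5 EX
c24: I5 WR R0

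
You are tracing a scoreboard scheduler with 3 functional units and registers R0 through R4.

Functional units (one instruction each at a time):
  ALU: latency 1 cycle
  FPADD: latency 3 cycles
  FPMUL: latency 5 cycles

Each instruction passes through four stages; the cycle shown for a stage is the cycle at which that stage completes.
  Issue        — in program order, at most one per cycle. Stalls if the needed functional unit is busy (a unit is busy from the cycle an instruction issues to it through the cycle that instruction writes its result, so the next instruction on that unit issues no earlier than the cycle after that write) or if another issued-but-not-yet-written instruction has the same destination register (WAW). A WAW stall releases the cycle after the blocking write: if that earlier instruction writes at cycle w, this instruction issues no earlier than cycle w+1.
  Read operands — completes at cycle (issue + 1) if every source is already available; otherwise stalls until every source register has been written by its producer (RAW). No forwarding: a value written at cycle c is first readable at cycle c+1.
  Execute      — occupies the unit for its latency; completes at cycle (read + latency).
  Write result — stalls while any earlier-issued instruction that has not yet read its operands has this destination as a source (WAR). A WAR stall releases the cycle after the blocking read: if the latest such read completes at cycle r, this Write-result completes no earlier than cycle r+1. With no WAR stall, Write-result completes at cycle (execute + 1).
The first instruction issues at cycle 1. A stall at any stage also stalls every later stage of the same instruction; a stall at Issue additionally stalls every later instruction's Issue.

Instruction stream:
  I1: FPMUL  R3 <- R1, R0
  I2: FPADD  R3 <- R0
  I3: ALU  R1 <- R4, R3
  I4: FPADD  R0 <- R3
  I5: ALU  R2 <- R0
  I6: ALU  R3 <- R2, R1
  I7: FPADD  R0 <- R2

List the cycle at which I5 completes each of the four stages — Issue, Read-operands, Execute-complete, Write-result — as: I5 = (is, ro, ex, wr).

[I1] 1/2/7/8
[I2] 9/10/13/14  (WAW R3: wait I1 write@8)
[I3] 10/15/16/17  (RAW R3: wait I2 write@14)
[I4] 15/16/19/20  (struct: FPADD busy until I2 writes@14)
[I5] 18/21/22/23  (struct: ALU busy until I3 writes@17; RAW R0: wait I4 write@20)
[I6] 24/25/26/27  (struct: ALU busy until I5 writes@23)
[I7] 25/26/29/30

I5 = (18, 21, 22, 23)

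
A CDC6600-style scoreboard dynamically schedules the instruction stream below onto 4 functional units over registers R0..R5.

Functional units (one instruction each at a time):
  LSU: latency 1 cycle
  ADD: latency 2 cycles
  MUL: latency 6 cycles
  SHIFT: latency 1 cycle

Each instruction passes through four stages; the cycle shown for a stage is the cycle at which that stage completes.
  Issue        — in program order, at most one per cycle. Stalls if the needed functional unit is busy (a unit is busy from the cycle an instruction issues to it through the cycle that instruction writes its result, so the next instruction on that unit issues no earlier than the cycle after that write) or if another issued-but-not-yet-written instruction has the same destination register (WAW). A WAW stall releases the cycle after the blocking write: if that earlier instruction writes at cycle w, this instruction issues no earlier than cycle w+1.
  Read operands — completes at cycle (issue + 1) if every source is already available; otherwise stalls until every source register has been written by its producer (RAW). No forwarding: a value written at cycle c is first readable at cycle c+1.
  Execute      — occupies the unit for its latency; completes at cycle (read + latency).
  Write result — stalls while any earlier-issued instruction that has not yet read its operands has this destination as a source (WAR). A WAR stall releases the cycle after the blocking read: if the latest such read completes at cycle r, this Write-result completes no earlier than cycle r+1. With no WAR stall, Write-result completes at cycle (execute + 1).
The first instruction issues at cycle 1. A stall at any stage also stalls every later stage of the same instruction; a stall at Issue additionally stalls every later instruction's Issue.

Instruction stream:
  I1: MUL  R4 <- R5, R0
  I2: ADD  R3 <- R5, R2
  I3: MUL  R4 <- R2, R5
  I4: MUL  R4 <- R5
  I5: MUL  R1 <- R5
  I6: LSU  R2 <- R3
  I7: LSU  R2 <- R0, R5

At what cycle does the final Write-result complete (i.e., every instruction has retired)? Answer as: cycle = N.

I1 -> (1, 2, 8, 9)
I2 -> (2, 3, 5, 6)
I3 -> (10, 11, 17, 18)  // struct: MUL busy until I1 writes@9
I4 -> (19, 20, 26, 27)  // struct: MUL busy until I3 writes@18
I5 -> (28, 29, 35, 36)  // struct: MUL busy until I4 writes@27
I6 -> (29, 30, 31, 32)
I7 -> (33, 34, 35, 36)  // struct: LSU busy until I6 writes@32

cycle = 36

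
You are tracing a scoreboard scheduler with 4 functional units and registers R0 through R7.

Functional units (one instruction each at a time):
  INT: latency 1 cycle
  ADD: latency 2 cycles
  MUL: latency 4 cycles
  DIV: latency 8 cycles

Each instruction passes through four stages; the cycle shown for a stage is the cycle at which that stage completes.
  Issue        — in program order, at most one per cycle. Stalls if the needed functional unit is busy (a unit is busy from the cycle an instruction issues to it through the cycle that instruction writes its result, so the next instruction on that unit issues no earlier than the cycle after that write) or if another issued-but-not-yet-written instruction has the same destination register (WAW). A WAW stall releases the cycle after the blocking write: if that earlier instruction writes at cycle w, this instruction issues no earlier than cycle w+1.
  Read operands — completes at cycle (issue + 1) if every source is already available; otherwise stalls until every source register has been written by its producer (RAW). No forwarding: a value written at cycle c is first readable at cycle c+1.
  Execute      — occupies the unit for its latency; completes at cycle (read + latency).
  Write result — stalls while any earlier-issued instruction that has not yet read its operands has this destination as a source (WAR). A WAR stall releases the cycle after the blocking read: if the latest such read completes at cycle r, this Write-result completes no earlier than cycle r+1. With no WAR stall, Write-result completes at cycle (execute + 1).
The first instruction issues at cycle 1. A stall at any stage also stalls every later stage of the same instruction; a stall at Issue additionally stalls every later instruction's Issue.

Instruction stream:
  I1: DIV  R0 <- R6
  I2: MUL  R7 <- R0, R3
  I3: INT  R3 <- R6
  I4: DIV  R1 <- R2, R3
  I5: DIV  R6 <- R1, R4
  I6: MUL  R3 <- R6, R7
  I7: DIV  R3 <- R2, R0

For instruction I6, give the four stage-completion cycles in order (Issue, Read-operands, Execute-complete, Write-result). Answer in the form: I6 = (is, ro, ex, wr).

I6 = (25, 35, 39, 40)

1) issue 1, read 2, done 10, write 11
2) issue 2, read 12, done 16, write 17  <RAW R0: wait I1 write@11>
3) issue 3, read 4, done 5, write 13  <WAR R3: wait I2 read@12>
4) issue 12, read 14, done 22, write 23  <struct: DIV busy until I1 writes@11 / RAW R3: wait I3 write@13>
5) issue 24, read 25, done 33, write 34  <struct: DIV busy until I4 writes@23>
6) issue 25, read 35, done 39, write 40  <RAW R6: wait I5 write@34>
7) issue 41, read 42, done 50, write 51  <WAW R3: wait I6 write@40>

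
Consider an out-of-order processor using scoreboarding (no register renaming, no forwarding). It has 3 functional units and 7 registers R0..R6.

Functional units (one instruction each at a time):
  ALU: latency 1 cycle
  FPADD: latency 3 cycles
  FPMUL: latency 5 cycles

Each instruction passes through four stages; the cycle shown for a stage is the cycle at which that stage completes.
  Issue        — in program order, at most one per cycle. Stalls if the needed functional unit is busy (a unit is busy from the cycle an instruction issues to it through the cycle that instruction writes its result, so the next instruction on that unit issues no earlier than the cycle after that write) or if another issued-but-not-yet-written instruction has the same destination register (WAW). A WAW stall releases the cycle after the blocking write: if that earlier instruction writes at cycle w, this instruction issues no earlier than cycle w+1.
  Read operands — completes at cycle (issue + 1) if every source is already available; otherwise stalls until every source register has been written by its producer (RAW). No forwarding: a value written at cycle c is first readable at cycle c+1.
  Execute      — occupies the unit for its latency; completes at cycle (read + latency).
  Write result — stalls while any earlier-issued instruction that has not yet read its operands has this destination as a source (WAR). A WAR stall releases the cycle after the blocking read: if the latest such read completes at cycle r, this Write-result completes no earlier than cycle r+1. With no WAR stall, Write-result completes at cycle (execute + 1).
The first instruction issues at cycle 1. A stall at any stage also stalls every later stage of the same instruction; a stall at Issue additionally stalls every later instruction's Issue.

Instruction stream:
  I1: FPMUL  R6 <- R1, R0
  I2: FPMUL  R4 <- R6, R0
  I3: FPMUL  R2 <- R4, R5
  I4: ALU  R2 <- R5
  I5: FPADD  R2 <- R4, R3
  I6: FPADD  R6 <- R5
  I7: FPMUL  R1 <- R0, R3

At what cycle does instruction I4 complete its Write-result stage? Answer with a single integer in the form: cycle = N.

cycle = 28

  I1 | 1 | 2 | 7 | 8
  I2 | 9 | 10 | 15 | 16   struct: FPMUL busy until I1 writes@8
  I3 | 17 | 18 | 23 | 24   struct: FPMUL busy until I2 writes@16
  I4 | 25 | 26 | 27 | 28   WAW R2: wait I3 write@24
  I5 | 29 | 30 | 33 | 34   WAW R2: wait I4 write@28
  I6 | 35 | 36 | 39 | 40   struct: FPADD busy until I5 writes@34
  I7 | 36 | 37 | 42 | 43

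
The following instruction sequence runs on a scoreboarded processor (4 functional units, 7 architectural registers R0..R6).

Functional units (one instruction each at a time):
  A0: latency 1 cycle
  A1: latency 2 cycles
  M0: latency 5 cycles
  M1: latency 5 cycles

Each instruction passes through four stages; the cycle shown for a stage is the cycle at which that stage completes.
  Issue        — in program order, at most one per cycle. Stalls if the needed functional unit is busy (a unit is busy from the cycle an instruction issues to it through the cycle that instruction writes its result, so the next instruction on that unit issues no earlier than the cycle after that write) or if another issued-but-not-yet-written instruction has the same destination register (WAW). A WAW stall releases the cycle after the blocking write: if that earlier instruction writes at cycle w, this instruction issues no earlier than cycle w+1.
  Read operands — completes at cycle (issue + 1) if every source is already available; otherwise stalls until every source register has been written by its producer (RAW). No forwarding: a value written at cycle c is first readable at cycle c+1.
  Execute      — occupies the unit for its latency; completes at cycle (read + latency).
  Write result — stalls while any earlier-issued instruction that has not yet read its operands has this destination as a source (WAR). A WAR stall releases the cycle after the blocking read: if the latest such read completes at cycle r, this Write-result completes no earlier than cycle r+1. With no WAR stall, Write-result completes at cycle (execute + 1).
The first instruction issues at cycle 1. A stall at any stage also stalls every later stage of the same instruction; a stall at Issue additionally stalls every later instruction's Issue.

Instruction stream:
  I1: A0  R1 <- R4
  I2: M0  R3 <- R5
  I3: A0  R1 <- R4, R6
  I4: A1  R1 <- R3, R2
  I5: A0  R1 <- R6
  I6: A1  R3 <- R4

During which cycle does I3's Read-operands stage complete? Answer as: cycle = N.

cycle = 6

cycle 1: I1 dispatched to A0
cycle 2: I1 operands ready | I2 dispatched to M0
cycle 3: I1 complete | I2 operands ready
cycle 4: R1←I1
cycle 5: I3 dispatched to A0
cycle 6: I3 operands ready
cycle 7: I3 complete
cycle 8: I2 complete | R1←I3
cycle 9: R3←I2 | I4 dispatched to A1
cycle 10: I4 operands ready
cycle 12: I4 complete
cycle 13: R1←I4
cycle 14: I5 dispatched to A0
cycle 15: I5 operands ready | I6 dispatched to A1
cycle 16: I5 complete | I6 operands ready
cycle 17: R1←I5
cycle 18: I6 complete
cycle 19: R3←I6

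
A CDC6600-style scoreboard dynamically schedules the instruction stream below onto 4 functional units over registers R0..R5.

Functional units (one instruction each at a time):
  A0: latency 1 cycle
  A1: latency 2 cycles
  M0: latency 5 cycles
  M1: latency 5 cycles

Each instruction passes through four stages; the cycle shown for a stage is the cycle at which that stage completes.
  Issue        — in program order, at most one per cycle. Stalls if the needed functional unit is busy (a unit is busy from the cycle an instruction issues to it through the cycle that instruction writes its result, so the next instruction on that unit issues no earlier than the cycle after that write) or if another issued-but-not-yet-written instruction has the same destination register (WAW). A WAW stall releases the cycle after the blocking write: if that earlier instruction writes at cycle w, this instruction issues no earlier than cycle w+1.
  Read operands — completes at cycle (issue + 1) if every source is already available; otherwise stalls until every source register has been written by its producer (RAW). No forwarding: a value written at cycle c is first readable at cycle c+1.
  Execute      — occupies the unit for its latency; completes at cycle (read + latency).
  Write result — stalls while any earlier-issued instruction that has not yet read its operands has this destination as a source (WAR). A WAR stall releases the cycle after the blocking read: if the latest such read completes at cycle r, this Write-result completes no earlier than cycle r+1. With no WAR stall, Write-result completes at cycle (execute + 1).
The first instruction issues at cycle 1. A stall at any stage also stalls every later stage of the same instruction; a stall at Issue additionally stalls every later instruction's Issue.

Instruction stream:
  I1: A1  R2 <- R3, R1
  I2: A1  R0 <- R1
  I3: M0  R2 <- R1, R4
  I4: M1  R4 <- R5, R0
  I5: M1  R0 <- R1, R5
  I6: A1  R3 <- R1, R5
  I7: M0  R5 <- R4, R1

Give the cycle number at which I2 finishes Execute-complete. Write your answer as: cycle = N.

cycle = 9

I1  is:1  ro:2  ex:4  wr:5
I2  is:6  ro:7  ex:9  wr:10  — struct: A1 busy until I1 writes@5
I3  is:7  ro:8  ex:13  wr:14
I4  is:8  ro:11  ex:16  wr:17  — RAW R0: wait I2 write@10
I5  is:18  ro:19  ex:24  wr:25  — struct: M1 busy until I4 writes@17
I6  is:19  ro:20  ex:22  wr:23
I7  is:20  ro:21  ex:26  wr:27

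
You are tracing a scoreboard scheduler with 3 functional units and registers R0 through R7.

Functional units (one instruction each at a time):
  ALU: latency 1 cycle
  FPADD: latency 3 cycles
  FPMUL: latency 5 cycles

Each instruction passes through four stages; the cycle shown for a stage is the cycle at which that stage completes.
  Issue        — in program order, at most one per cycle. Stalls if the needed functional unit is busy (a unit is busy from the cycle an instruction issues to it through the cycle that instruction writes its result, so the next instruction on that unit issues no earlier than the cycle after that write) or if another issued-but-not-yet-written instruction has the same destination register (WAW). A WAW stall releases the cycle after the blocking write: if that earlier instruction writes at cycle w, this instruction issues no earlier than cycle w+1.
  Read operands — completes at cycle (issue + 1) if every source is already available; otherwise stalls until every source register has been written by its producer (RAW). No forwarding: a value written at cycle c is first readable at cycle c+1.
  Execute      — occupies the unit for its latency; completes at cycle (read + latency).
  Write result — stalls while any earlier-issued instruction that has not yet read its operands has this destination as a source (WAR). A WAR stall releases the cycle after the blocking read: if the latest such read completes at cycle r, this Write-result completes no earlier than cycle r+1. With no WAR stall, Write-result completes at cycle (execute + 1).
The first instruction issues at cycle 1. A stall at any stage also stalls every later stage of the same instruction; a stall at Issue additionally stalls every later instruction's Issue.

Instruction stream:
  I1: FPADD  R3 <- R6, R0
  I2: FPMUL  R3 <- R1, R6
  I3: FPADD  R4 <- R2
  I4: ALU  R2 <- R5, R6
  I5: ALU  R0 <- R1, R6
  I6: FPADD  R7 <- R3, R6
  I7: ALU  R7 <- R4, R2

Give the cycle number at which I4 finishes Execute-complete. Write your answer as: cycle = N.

cycle = 11

cycle 1: I1 dispatched to FPADD
cycle 2: I1 operands ready
cycle 5: I1 complete
cycle 6: R3←I1
cycle 7: I2 dispatched to FPMUL
cycle 8: I2 operands ready; I3 dispatched to FPADD
cycle 9: I3 operands ready; I4 dispatched to ALU
cycle 10: I4 operands ready
cycle 11: I4 complete
cycle 12: I3 complete; R2←I4
cycle 13: I2 complete; R4←I3; I5 dispatched to ALU
cycle 14: R3←I2; I5 operands ready; I6 dispatched to FPADD
cycle 15: I5 complete; I6 operands ready
cycle 16: R0←I5
cycle 18: I6 complete
cycle 19: R7←I6
cycle 20: I7 dispatched to ALU
cycle 21: I7 operands ready
cycle 22: I7 complete
cycle 23: R7←I7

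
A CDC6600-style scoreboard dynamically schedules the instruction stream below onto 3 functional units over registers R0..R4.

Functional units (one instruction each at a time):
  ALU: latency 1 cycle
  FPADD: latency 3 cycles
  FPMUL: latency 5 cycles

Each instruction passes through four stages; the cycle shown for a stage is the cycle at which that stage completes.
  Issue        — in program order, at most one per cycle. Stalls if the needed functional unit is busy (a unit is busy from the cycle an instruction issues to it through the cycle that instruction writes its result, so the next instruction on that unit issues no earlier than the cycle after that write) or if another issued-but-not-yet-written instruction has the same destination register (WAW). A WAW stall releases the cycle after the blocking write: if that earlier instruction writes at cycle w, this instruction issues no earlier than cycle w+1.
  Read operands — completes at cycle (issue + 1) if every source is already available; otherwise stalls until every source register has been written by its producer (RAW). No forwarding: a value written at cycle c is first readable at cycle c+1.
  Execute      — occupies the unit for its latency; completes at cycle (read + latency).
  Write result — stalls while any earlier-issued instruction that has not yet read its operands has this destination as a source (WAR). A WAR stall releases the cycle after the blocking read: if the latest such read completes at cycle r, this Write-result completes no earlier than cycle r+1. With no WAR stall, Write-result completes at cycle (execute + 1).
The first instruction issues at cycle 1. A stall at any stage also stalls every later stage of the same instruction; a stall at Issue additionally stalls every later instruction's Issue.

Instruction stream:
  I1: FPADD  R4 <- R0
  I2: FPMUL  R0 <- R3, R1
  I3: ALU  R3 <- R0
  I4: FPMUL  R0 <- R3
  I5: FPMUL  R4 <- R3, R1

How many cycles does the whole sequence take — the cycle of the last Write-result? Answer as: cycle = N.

I1: IS=1 RO=2 EX=5 WR=6
I2: IS=2 RO=3 EX=8 WR=9
I3: IS=3 RO=10 EX=11 WR=12  [RAW R0: wait I2 write@9]
I4: IS=10 RO=13 EX=18 WR=19  [struct: FPMUL busy until I2 writes@9; RAW R3: wait I3 write@12]
I5: IS=20 RO=21 EX=26 WR=27  [struct: FPMUL busy until I4 writes@19]

cycle = 27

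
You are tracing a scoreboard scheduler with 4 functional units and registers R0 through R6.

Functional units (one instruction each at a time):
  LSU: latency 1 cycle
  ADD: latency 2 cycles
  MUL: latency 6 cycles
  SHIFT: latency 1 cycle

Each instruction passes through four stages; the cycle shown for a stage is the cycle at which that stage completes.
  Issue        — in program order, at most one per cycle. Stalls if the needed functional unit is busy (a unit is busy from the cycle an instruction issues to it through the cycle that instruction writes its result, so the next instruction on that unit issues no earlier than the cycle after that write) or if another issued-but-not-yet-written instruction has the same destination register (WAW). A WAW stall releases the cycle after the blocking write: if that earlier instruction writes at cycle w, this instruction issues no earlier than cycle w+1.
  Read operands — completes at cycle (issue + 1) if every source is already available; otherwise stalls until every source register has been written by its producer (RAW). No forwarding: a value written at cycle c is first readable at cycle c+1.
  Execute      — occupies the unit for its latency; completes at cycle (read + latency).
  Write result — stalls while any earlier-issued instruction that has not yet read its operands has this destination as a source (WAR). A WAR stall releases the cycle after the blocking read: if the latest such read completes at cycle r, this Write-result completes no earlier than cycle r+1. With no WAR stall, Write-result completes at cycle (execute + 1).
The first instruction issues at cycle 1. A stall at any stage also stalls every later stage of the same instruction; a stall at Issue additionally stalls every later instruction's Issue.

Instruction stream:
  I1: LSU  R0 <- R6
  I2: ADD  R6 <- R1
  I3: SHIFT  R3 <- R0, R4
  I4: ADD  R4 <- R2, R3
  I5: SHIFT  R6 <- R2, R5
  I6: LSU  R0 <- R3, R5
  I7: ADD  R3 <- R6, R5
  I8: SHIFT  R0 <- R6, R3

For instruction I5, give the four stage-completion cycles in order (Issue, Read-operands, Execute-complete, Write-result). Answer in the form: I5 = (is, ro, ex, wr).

I5 = (8, 9, 10, 11)

I1  is:1  ro:2  ex:3  wr:4
I2  is:2  ro:3  ex:5  wr:6
I3  is:3  ro:5  ex:6  wr:7  — RAW R0: wait I1 write@4
I4  is:7  ro:8  ex:10  wr:11  — struct: ADD busy until I2 writes@6
I5  is:8  ro:9  ex:10  wr:11
I6  is:9  ro:10  ex:11  wr:12
I7  is:12  ro:13  ex:15  wr:16  — struct: ADD busy until I4 writes@11
I8  is:13  ro:17  ex:18  wr:19  — RAW R3: wait I7 write@16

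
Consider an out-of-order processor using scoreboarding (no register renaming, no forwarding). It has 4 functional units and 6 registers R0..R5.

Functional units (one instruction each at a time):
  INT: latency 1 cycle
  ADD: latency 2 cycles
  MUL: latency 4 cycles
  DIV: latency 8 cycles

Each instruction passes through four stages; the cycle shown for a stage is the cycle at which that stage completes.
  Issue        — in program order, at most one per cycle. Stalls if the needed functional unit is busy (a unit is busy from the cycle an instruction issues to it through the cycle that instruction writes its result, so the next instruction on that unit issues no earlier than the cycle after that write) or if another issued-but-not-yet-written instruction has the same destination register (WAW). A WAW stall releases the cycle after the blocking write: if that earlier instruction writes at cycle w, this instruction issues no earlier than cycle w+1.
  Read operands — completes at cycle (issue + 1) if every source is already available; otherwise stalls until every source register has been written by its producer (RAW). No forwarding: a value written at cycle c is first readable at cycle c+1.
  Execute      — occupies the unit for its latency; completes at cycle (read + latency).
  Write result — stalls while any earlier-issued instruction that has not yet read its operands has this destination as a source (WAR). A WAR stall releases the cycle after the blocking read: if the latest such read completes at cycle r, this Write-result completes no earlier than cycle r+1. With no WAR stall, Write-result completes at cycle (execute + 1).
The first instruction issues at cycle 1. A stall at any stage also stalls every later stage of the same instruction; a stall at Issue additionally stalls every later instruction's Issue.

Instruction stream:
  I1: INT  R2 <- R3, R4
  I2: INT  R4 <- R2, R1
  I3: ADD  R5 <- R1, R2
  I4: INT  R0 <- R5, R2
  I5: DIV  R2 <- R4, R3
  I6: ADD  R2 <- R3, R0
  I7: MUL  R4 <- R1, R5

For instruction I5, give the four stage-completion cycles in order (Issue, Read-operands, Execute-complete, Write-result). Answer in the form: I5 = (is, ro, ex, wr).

1) issue 1, read 2, done 3, write 4
2) issue 5, read 6, done 7, write 8  <struct: INT busy until I1 writes@4>
3) issue 6, read 7, done 9, write 10
4) issue 9, read 11, done 12, write 13  <struct: INT busy until I2 writes@8 / RAW R5: wait I3 write@10>
5) issue 10, read 11, done 19, write 20
6) issue 21, read 22, done 24, write 25  <WAW R2: wait I5 write@20>
7) issue 22, read 23, done 27, write 28

I5 = (10, 11, 19, 20)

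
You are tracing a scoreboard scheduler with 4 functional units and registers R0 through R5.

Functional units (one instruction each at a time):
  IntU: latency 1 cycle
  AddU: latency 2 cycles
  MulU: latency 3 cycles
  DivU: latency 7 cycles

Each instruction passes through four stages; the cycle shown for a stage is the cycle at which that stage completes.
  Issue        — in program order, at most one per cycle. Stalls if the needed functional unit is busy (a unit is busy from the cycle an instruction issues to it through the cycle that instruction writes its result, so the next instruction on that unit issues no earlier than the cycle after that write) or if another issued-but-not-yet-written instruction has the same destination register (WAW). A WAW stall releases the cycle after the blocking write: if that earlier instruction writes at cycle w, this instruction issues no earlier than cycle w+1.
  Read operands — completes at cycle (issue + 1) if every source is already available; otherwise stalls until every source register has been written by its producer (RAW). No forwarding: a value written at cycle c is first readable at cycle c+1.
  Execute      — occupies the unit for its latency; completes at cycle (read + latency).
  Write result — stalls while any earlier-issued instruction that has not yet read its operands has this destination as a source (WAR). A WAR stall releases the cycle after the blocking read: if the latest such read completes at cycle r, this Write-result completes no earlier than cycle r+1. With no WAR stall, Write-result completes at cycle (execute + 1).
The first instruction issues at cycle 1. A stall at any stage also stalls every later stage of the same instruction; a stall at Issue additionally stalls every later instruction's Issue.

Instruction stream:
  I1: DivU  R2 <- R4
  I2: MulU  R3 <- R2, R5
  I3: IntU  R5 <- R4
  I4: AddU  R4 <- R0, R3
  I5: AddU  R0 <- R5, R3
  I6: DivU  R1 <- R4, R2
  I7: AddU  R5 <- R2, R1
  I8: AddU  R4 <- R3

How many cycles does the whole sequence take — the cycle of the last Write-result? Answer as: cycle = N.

1) issue 1, read 2, done 9, write 10
2) issue 2, read 11, done 14, write 15  <RAW R2: wait I1 write@10>
3) issue 3, read 4, done 5, write 12  <WAR R5: wait I2 read@11>
4) issue 4, read 16, done 18, write 19  <RAW R3: wait I2 write@15>
5) issue 20, read 21, done 23, write 24  <struct: AddU busy until I4 writes@19>
6) issue 21, read 22, done 29, write 30
7) issue 25, read 31, done 33, write 34  <struct: AddU busy until I5 writes@24 / RAW R1: wait I6 write@30>
8) issue 35, read 36, done 38, write 39  <struct: AddU busy until I7 writes@34>

cycle = 39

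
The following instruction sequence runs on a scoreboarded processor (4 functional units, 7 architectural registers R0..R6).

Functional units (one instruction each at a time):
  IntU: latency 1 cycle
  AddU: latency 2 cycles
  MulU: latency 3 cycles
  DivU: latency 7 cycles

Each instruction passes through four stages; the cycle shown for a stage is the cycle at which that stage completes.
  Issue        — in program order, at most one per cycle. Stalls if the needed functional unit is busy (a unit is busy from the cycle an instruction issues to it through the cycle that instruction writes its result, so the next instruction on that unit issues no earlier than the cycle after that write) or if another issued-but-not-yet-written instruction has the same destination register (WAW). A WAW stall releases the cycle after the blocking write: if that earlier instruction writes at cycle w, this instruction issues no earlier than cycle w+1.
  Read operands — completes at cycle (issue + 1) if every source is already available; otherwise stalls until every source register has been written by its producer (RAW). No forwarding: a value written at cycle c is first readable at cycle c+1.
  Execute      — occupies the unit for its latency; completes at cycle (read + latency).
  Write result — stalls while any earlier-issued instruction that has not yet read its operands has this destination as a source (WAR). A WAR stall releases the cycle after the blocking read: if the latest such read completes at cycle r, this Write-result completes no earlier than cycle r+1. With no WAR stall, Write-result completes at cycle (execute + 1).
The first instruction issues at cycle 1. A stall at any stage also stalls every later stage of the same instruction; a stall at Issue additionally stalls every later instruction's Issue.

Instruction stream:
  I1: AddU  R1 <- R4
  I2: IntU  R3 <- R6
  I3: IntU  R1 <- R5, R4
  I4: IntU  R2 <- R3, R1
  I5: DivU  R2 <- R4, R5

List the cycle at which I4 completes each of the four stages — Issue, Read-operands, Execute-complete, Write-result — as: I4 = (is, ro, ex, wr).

I4 = (10, 11, 12, 13)

[I1] 1/2/4/5
[I2] 2/3/4/5
[I3] 6/7/8/9  (struct: IntU busy until I2 writes@5)
[I4] 10/11/12/13  (struct: IntU busy until I3 writes@9)
[I5] 14/15/22/23  (WAW R2: wait I4 write@13)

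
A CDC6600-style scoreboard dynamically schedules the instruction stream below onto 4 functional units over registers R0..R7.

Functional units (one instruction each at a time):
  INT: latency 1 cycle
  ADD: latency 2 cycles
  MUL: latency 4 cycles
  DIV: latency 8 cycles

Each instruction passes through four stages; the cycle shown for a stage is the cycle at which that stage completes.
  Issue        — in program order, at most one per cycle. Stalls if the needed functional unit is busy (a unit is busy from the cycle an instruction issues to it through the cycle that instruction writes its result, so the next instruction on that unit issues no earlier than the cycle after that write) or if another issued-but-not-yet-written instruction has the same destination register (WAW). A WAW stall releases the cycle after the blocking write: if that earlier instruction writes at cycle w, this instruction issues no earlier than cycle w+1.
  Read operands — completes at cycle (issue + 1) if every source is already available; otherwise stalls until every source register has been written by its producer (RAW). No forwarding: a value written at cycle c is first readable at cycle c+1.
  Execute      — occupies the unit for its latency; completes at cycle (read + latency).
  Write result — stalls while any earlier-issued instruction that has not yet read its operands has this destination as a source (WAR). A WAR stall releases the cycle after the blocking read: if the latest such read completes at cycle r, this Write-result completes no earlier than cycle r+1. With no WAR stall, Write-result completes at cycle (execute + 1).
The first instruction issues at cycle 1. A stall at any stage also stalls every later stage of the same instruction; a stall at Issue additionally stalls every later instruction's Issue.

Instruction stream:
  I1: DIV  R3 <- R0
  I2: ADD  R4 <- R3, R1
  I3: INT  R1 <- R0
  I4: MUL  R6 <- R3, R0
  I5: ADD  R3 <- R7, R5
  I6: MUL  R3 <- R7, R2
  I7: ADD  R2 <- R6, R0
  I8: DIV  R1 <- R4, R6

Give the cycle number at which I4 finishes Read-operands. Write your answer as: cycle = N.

1) issue 1, read 2, done 10, write 11
2) issue 2, read 12, done 14, write 15  <RAW R3: wait I1 write@11>
3) issue 3, read 4, done 5, write 13  <WAR R1: wait I2 read@12>
4) issue 4, read 12, done 16, write 17  <RAW R3: wait I1 write@11>
5) issue 16, read 17, done 19, write 20  <struct: ADD busy until I2 writes@15>
6) issue 21, read 22, done 26, write 27  <WAW R3: wait I5 write@20>
7) issue 22, read 23, done 25, write 26
8) issue 23, read 24, done 32, write 33

cycle = 12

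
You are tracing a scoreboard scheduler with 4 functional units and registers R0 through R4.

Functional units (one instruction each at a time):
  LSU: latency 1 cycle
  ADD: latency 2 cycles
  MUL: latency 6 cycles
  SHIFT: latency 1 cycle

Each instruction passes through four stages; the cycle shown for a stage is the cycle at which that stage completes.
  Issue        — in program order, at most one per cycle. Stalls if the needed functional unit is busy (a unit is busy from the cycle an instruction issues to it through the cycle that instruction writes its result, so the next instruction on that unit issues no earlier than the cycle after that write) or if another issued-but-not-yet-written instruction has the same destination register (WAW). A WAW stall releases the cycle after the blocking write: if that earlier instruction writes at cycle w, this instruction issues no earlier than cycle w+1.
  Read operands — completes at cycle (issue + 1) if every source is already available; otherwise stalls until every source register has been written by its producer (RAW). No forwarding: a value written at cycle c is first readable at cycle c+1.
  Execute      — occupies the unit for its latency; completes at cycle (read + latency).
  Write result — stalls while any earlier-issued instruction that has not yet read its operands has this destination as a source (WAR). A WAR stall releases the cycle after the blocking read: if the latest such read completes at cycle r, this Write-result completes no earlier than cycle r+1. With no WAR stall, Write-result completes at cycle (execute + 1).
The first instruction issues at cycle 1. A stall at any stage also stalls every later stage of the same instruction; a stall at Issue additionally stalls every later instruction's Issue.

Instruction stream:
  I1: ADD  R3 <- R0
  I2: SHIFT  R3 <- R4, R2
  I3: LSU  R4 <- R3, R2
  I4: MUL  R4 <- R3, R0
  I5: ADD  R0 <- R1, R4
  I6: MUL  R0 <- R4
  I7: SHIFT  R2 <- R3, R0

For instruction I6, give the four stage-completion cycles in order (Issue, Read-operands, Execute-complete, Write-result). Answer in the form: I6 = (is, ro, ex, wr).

  I1 | 1 | 2 | 4 | 5
  I2 | 6 | 7 | 8 | 9   WAW R3: wait I1 write@5
  I3 | 7 | 10 | 11 | 12   RAW R3: wait I2 write@9
  I4 | 13 | 14 | 20 | 21   WAW R4: wait I3 write@12
  I5 | 14 | 22 | 24 | 25   RAW R4: wait I4 write@21
  I6 | 26 | 27 | 33 | 34   WAW R0: wait I5 write@25
  I7 | 27 | 35 | 36 | 37   RAW R0: wait I6 write@34

I6 = (26, 27, 33, 34)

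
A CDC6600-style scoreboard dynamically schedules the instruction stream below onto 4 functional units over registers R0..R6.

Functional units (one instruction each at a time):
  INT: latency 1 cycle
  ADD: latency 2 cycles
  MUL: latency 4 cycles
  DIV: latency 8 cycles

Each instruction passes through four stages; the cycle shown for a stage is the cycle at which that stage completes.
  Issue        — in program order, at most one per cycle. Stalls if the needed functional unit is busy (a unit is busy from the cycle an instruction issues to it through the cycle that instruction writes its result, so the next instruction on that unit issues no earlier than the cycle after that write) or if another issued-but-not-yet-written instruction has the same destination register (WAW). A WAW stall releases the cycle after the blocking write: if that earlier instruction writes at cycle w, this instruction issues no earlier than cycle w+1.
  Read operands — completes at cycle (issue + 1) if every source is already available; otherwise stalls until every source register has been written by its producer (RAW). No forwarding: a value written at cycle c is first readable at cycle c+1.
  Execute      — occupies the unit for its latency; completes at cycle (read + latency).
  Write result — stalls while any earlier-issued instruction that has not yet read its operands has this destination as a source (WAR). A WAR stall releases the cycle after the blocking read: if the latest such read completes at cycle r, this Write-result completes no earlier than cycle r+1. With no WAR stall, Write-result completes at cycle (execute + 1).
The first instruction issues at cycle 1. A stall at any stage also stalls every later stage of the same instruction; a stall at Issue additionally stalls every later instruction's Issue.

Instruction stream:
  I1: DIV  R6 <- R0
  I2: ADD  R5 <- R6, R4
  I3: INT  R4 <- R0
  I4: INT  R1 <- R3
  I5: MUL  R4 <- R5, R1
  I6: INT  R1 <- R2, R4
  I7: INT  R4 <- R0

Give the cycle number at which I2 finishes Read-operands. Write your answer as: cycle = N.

cycle = 12

[I1] 1/2/10/11
[I2] 2/12/14/15  (RAW R6: wait I1 write@11)
[I3] 3/4/5/13  (WAR R4: wait I2 read@12)
[I4] 14/15/16/17  (struct: INT busy until I3 writes@13)
[I5] 15/18/22/23  (RAW R1: wait I4 write@17)
[I6] 18/24/25/26  (struct: INT busy until I4 writes@17; RAW R4: wait I5 write@23)
[I7] 27/28/29/30  (struct: INT busy until I6 writes@26)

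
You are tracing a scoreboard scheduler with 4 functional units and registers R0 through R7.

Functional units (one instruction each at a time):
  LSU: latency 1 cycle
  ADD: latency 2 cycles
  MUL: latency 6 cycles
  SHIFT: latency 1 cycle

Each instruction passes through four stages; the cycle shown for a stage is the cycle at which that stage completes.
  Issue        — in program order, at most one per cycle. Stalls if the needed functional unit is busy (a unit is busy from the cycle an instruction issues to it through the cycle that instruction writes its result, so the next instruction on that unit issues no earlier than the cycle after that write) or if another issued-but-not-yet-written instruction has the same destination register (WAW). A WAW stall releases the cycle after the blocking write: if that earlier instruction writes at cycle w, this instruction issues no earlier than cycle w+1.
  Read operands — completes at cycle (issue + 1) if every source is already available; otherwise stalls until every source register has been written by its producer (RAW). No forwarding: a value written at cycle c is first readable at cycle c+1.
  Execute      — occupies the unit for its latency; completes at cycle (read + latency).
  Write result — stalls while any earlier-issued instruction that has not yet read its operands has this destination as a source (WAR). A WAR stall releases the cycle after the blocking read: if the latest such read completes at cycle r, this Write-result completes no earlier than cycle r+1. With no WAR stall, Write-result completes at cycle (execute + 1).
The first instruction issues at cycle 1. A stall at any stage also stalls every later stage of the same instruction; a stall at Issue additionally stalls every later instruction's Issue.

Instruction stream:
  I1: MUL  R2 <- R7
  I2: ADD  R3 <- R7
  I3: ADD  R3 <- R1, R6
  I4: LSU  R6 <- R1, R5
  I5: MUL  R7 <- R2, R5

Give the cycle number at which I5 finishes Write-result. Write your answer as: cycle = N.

cycle = 18

I1  is:1  ro:2  ex:8  wr:9
I2  is:2  ro:3  ex:5  wr:6
I3  is:7  ro:8  ex:10  wr:11  — struct: ADD busy until I2 writes@6
I4  is:8  ro:9  ex:10  wr:11
I5  is:10  ro:11  ex:17  wr:18  — struct: MUL busy until I1 writes@9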